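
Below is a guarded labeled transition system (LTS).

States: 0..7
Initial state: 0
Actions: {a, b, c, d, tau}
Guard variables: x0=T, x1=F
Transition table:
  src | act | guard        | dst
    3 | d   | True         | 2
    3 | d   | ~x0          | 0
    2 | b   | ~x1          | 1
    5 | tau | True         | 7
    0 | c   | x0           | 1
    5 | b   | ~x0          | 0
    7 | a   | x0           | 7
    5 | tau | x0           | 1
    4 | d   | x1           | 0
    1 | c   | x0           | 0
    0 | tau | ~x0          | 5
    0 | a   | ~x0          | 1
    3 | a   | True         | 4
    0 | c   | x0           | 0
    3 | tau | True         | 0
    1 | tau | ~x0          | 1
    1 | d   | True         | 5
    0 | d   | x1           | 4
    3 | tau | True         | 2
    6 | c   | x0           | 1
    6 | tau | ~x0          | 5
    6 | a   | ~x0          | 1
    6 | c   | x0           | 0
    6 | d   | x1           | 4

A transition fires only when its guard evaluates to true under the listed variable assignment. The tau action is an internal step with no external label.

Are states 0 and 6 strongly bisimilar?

Compute ~ classes (split until stable):
  P[0] = {{0,1,2,3,4,5,6,7}}
  P[1] = {{0,6},{1},{2},{3},{4},{5},{7}}
Fixed point at round 2; 7 class(es).
0∈{0,6}, 6∈{0,6}

Answer: BISIMILAR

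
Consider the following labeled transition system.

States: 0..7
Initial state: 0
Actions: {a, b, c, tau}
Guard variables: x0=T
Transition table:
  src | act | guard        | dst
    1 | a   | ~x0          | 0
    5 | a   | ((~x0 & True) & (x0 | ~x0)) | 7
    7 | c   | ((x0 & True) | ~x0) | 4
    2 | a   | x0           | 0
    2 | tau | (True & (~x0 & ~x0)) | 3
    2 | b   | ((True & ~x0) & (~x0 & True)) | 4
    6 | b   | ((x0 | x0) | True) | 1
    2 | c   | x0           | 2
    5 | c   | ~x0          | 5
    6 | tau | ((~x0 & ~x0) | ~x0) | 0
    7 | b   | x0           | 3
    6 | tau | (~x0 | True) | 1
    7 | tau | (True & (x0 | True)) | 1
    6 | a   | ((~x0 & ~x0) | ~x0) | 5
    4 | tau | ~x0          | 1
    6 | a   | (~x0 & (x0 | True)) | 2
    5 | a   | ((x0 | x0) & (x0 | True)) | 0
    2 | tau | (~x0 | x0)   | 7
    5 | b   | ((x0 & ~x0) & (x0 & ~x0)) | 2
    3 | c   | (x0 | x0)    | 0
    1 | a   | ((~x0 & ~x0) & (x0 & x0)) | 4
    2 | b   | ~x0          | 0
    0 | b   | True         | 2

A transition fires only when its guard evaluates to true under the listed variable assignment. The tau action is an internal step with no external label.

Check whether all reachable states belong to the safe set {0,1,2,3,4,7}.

Safe = {0,1,2,3,4,7}
R = {0,1,2,3,4,7}
  0: safe
  1: safe
  2: safe
  3: safe
  4: safe
  7: safe

Answer: INVARIANT HOLDS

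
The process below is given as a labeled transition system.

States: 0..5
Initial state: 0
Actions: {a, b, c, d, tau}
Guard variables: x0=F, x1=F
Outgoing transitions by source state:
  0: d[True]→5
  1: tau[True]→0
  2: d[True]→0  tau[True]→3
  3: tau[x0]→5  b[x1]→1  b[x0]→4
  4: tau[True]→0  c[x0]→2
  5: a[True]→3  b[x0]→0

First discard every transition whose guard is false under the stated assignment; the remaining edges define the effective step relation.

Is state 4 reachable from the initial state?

Answer: UNREACHABLE

Trace:
6 transition(s) survive guard evaluation.
L0 = {0}
L1 = {5}  cumulative {0,5}
L2 = {3}  cumulative {0,3,5}
Reach set: {0,3,5}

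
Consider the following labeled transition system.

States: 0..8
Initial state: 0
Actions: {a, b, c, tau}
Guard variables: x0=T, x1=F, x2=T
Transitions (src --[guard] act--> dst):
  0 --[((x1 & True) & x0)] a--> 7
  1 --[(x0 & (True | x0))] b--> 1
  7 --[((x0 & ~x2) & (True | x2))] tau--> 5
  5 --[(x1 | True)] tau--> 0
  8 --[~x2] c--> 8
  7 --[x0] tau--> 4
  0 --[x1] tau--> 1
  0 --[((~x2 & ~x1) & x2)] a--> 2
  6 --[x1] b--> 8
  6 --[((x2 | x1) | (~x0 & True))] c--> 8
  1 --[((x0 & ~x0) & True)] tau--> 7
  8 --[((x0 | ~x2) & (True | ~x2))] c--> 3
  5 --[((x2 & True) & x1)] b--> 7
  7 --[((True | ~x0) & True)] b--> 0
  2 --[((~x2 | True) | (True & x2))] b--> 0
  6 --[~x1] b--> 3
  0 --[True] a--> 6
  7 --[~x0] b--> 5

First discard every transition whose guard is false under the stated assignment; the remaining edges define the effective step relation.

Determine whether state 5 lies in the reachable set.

After dropping false guards: 9 live edges.
L0 = {0}
L1 = {6}  total {0,6}
L2 = {3,8}  total {0,3,6,8}
Reach set: {0,3,6,8}

Answer: UNREACHABLE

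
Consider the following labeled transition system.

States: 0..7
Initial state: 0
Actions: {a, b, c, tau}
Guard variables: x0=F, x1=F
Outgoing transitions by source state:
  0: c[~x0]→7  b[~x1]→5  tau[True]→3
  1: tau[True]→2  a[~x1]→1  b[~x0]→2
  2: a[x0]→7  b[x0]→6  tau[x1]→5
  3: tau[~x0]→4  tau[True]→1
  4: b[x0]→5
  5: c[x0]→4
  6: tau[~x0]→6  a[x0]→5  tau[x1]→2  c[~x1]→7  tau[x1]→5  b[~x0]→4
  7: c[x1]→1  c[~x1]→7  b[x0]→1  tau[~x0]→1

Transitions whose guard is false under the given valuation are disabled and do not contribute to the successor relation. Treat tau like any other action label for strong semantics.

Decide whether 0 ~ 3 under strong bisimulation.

Answer: NOT BISIMILAR

Working:
Refine partition for ~:
  round 0: {{0,1,2,3,4,5,6,7}}
  round 1: {{0,6},{1},{2,4,5},{3},{7}}
  round 2: {{0},{1},{2,4,5},{3},{6},{7}}
6 equivalence class(es) (converged in 3)
class of 0: {0}; class of 3: {3}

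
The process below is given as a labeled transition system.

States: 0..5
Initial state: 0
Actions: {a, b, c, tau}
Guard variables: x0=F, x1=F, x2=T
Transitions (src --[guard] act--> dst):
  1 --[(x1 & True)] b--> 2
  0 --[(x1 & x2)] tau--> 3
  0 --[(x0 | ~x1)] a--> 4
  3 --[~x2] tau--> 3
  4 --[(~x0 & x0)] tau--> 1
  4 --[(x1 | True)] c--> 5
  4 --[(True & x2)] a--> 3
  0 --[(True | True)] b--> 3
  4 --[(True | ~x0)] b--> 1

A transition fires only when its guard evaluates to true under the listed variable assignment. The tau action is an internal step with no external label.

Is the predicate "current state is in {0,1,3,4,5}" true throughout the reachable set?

Answer: INVARIANT HOLDS

Analysis:
Inv-set: {0,1,3,4,5}
Reachable = {0,1,3,4,5}
  0: safe
  1: safe
  3: safe
  4: safe
  5: safe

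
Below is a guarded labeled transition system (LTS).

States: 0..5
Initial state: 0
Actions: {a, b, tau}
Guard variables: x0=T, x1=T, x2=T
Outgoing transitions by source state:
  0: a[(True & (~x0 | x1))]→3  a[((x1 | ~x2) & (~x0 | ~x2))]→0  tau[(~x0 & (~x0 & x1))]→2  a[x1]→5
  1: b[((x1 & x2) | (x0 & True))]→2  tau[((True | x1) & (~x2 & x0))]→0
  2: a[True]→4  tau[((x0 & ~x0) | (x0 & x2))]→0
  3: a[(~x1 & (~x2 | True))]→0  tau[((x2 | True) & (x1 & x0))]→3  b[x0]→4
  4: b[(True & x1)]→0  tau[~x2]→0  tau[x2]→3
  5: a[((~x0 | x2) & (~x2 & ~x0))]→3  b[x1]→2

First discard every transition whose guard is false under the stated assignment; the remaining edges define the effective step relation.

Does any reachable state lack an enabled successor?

Reach set: {0,2,3,4,5}
  0: a→3  a→5  [2 out]
  2: a→4  tau→0  [2 out]
  3: b→4  tau→3  [2 out]
  4: b→0  tau→3  [2 out]
  5: b→2  [1 out]

Answer: DEADLOCK-FREE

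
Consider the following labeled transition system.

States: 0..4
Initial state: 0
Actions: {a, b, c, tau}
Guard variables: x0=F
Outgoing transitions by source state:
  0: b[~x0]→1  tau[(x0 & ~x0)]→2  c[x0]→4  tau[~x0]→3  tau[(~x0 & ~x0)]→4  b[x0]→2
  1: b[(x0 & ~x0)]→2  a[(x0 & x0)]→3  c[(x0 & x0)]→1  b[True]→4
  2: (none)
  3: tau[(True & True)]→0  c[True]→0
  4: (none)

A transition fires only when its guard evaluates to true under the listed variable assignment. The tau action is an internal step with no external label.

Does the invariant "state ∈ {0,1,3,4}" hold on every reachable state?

Answer: INVARIANT HOLDS

Analysis:
Inv-set: {0,1,3,4}
R = {0,1,3,4}
  0: ✓
  1: ✓
  3: ✓
  4: ✓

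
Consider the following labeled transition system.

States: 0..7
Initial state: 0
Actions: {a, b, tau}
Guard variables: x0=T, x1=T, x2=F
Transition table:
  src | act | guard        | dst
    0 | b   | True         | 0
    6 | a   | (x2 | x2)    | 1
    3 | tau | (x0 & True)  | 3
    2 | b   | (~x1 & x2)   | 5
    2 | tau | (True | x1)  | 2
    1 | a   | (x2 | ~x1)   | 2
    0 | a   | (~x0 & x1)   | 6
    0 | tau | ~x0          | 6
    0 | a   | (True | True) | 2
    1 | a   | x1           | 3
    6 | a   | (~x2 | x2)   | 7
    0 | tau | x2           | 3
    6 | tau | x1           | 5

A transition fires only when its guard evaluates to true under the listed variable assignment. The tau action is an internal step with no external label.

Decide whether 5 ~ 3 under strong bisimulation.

Compute ~ classes (split until stable):
  π0 = {{0,1,2,3,4,5,6,7}}
  π1 = {{0},{1},{2,3},{4,5,7},{6}}
5 equivalence class(es) (converged in 2)
[5]={4,5,7}  [3]={2,3}

Answer: NOT BISIMILAR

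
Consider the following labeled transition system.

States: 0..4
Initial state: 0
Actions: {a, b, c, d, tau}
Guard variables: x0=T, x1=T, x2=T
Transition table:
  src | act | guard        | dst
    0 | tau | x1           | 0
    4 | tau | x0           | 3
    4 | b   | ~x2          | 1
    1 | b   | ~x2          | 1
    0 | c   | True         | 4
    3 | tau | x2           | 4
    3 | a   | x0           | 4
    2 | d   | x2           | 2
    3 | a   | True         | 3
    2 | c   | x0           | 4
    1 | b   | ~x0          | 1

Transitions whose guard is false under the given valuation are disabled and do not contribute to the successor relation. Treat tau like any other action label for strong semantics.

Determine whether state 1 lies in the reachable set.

Answer: UNREACHABLE

Trace:
8 transition(s) survive guard evaluation.
Layer 0: {0}
Layer 1: {4}  now seen {0,4}
Layer 2: {3}  now seen {0,3,4}
R = {0,3,4}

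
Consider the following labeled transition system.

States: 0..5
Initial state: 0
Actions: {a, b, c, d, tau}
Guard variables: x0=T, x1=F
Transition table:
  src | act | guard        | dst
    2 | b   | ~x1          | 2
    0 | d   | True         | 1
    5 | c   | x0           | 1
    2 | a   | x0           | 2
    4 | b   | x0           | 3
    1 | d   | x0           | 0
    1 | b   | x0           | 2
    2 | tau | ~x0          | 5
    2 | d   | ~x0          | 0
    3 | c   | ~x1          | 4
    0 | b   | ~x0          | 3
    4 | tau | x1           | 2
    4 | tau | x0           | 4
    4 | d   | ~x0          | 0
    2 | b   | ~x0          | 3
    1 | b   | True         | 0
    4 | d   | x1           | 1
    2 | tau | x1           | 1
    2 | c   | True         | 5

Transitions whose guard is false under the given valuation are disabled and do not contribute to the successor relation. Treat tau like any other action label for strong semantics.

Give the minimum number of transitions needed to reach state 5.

Answer: 3

Analysis:
Layered search for 5:
  Layer 0: {0}
  Layer 1: {1}
  Layer 2: {2}
  Layer 3: {5}
5 enters at depth 3; path d·b·c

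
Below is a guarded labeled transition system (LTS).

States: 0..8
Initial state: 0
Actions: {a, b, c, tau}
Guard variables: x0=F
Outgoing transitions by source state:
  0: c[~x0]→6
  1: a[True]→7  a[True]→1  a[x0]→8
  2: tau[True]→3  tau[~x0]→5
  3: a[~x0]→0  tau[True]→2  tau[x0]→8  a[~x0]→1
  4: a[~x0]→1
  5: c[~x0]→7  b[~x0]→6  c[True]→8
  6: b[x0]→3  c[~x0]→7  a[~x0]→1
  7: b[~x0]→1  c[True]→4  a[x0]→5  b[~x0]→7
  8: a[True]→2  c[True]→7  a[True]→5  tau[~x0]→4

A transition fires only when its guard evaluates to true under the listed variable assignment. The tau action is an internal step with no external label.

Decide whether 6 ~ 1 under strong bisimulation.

Answer: NOT BISIMILAR

Trace:
Compute ~ classes (split until stable):
  π0 = {{0,1,2,3,4,5,6,7,8}}
  π1 = {{0},{1,4},{2},{3},{5,7},{6},{8}}
  π2 = {{0},{1},{2},{3},{4},{5},{6},{7},{8}}
Fixed point at round 3; 9 class(es).
6∈{6}, 1∈{1}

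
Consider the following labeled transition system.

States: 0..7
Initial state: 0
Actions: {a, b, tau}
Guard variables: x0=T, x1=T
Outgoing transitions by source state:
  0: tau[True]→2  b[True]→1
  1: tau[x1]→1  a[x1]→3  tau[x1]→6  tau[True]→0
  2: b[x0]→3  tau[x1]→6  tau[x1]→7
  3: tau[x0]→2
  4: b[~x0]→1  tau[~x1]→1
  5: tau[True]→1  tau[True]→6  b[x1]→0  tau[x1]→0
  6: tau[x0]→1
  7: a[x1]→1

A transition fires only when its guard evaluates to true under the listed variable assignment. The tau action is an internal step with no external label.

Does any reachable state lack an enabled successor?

Answer: DEADLOCK-FREE

Analysis:
R = {0,1,2,3,6,7}
  0: b→1  tau→2  [2 out]
  1: a→3  tau→0  tau→1  tau→6  [4 out]
  2: b→3  tau→6  tau→7  [3 out]
  3: tau→2  [1 out]
  6: tau→1  [1 out]
  7: a→1  [1 out]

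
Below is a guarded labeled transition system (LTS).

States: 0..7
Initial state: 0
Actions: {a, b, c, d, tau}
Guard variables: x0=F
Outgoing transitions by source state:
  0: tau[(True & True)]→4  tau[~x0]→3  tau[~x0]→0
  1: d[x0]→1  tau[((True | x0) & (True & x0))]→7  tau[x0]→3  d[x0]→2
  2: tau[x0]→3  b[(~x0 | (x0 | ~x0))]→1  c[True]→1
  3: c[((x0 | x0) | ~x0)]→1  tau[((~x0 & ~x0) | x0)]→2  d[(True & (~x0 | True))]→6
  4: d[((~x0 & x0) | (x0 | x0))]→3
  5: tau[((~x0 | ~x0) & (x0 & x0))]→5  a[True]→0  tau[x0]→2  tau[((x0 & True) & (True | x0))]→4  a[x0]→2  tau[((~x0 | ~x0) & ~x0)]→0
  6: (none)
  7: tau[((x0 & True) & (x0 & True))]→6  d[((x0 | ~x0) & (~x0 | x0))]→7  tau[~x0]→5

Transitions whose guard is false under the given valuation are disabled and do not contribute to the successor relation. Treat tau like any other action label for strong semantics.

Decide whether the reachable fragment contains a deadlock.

Reachable = {0,1,2,3,4,6}
  0: tau→0  tau→3  tau→4  [3 out]
  1: ∅  [STUCK]
  2: b→1  c→1  [2 out]
  3: c→1  d→6  tau→2  [3 out]
  4: ∅  [STUCK]
  6: ∅  [STUCK]
witness 1: tau·c

Answer: DEADLOCK at state 1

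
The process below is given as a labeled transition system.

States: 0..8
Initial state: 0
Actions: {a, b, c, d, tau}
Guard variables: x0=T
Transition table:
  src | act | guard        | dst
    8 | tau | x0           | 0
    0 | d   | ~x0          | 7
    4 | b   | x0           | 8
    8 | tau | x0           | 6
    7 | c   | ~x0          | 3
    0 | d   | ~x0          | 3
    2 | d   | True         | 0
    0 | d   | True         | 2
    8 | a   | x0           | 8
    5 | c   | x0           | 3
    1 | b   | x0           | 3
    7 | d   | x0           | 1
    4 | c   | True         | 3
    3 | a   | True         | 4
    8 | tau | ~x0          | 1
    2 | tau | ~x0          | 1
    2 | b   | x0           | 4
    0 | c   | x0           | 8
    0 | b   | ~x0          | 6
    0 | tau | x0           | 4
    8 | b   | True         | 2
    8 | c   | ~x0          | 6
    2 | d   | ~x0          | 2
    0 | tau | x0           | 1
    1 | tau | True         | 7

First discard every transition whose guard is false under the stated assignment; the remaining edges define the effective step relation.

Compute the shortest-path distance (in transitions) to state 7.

Breadth-first toward 7:
  depth 0: {0}
  depth 1: {1,2,4,8}
  depth 2: {3,6,7}
7 enters at depth 2; path tau·tau

Answer: 2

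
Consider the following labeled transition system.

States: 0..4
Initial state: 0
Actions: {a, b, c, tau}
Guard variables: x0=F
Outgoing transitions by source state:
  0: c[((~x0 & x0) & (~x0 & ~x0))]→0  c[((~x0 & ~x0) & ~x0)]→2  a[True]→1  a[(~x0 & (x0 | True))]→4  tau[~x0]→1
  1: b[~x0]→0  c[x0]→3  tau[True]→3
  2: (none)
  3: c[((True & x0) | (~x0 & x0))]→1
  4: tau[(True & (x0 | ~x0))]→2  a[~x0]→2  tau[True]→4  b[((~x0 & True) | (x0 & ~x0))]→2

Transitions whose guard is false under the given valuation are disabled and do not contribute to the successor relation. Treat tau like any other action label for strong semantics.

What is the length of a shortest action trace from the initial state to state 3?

Layered search for 3:
  L0 = {0}
  L1 = {1,2,4}
  L2 = {3}
3 enters at depth 2; path a·tau

Answer: 2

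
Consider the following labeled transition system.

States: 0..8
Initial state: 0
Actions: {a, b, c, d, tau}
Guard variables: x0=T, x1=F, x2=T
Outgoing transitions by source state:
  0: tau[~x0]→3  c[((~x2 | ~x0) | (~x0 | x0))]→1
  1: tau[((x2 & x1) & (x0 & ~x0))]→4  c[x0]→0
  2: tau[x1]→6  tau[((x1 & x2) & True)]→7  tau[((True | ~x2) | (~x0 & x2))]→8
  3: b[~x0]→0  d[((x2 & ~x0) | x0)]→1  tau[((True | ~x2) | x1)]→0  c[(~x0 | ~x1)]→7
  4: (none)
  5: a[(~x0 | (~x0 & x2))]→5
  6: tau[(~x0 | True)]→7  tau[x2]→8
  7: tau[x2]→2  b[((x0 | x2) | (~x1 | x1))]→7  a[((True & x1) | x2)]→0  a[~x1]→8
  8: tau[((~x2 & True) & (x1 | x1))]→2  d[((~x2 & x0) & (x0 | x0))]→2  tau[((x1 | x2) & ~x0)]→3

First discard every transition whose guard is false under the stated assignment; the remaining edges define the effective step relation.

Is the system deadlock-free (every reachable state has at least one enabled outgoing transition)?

Answer: DEADLOCK-FREE

Analysis:
Reach set: {0,1}
  0: c→1  [1 exit(s)]
  1: c→0  [1 exit(s)]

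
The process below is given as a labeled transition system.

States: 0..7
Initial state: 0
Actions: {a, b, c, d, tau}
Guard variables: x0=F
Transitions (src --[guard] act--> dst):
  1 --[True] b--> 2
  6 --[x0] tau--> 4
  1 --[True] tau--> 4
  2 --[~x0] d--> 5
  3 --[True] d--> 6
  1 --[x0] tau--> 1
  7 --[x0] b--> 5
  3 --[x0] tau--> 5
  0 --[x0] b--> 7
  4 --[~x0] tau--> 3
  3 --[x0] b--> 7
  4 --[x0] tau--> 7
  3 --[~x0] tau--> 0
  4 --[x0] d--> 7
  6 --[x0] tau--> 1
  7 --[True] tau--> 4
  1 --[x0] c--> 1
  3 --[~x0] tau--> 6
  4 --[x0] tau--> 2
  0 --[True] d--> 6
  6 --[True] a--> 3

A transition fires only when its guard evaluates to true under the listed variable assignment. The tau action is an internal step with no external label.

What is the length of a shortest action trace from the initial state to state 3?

Answer: 2

Trace:
Layered search for 3:
  depth 0: {0}
  depth 1: {6}
  depth 2: {3}
depth(3)=2, e.g. d·a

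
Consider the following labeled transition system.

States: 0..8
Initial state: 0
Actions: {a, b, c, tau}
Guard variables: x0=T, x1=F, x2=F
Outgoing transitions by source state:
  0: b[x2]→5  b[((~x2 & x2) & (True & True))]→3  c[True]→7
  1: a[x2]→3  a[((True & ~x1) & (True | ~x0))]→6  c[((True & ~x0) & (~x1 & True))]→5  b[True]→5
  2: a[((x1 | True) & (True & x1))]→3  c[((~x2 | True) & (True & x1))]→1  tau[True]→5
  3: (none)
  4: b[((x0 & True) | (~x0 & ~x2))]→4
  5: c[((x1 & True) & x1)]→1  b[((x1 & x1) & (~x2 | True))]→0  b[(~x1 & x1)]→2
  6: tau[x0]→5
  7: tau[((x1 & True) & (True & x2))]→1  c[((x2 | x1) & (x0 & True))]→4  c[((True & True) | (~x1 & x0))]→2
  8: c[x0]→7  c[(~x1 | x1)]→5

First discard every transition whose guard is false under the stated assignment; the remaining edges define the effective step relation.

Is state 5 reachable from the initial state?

Guard filter leaves 9 enabled edge(s).
Layer 0: {0}
Layer 1: {7}  now seen {0,7}
Layer 2: {2}  now seen {0,2,7}
Layer 3: {5}  now seen {0,2,5,7}
Reachable = {0,2,5,7}
Path to 5: c·c·tau

Answer: REACHABLE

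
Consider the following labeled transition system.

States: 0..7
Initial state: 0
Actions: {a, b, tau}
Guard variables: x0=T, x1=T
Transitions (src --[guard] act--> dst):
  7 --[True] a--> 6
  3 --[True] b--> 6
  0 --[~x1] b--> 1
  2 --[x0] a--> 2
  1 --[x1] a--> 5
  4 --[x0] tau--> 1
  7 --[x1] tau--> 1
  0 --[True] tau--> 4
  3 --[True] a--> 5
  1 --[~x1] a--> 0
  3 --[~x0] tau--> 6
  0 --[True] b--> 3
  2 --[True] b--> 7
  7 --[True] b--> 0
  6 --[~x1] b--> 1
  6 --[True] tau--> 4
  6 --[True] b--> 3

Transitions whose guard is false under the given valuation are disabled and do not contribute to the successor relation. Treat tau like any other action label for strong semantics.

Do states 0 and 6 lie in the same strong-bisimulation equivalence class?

Answer: BISIMILAR

Working:
Compute ~ classes (split until stable):
  π0 = {{0,1,2,3,4,5,6,7}}
  π1 = {{0,6},{1},{2,3},{4},{5},{7}}
  π2 = {{0,6},{1},{2},{3},{4},{5},{7}}
Fixed point at round 3; 7 class(es).
0∈{0,6}, 6∈{0,6}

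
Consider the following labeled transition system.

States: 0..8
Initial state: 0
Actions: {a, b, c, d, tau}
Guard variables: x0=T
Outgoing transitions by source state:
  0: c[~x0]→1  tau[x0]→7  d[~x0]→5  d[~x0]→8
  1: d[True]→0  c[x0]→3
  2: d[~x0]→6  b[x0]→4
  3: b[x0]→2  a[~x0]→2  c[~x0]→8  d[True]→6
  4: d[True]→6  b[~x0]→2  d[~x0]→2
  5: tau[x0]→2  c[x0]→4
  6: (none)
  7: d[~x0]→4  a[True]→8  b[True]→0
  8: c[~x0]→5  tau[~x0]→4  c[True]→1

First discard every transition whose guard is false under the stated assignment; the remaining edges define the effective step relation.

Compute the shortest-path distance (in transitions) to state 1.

Layered search for 1:
  Layer 0: {0}
  Layer 1: {7}
  Layer 2: {8}
  Layer 3: {1}
first hit 1 at d=3 via tau·a·c

Answer: 3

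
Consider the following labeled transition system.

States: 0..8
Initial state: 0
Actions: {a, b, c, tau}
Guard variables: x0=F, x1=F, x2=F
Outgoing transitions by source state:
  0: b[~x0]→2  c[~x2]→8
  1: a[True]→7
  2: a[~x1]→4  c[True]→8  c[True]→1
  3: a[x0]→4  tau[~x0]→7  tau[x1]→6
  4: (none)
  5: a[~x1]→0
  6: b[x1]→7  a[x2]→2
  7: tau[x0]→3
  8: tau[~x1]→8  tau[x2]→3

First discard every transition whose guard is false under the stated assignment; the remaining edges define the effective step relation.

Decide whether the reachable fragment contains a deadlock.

Reach set: {0,1,2,4,7,8}
  0: b→2  c→8  [2 out]
  1: a→7  [1 out]
  2: a→4  c→1  c→8  [3 out]
  4: ∅  [deadlock]
  7: ∅  [deadlock]
  8: tau→8  [1 out]
trace reaching 4: b·a

Answer: DEADLOCK at state 4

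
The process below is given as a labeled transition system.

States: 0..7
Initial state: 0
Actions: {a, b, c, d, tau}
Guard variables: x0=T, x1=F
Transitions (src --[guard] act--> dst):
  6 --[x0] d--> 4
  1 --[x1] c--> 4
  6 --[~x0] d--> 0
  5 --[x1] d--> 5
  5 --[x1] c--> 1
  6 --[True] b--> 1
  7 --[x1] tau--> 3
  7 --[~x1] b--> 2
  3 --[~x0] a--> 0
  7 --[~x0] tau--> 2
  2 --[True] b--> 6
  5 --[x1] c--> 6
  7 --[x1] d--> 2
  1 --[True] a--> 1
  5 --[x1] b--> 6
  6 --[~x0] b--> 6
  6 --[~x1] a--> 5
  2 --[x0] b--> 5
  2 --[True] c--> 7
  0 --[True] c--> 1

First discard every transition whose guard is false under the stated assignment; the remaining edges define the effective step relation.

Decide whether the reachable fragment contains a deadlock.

Reach set: {0,1}
  0: c→1  [1 out]
  1: a→1  [1 out]

Answer: DEADLOCK-FREE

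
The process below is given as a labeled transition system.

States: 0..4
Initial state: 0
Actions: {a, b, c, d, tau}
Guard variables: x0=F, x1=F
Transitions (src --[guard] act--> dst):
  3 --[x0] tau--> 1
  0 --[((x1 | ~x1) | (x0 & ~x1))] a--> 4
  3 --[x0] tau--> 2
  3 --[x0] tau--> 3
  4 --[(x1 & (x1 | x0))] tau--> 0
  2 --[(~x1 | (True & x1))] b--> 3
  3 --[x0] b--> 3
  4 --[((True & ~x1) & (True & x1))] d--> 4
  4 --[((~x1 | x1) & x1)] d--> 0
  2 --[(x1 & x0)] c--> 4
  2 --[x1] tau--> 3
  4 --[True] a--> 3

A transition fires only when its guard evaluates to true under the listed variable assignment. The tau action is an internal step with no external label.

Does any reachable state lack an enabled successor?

Answer: DEADLOCK at state 3

Analysis:
Reach set: {0,3,4}
  0: a→4  [1 exit(s)]
  3: ∅  [deadlock]
  4: a→3  [1 exit(s)]
Path to 3: a·a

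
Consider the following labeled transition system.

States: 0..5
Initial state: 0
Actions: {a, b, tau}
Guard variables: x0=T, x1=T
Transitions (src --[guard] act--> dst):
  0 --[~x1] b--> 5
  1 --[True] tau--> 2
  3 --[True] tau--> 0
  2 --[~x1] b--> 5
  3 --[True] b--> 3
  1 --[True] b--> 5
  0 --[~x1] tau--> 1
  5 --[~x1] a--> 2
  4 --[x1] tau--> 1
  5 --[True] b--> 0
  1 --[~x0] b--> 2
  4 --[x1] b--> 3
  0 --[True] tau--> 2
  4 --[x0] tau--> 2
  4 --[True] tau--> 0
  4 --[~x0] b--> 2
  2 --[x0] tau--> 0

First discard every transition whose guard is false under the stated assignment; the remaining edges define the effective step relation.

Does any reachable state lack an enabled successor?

Answer: DEADLOCK-FREE

Trace:
R = {0,2}
  0: tau→2  [1 out]
  2: tau→0  [1 out]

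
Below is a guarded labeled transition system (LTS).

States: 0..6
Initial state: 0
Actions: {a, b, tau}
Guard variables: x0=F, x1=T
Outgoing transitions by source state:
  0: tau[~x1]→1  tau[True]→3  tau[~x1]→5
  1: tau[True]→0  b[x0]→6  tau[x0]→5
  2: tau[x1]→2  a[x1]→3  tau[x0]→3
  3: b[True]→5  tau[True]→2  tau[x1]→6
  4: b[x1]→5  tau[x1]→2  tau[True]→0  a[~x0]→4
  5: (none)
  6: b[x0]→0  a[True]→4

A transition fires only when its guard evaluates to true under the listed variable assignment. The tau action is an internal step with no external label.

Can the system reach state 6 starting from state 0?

Answer: REACHABLE

Analysis:
After dropping false guards: 12 live edges.
L0 = {0}
L1 = {3}  now seen {0,3}
L2 = {2,5,6}  now seen {0,2,3,5,6}
L3 = {4}  now seen {0,2,3,4,5,6}
R = {0,2,3,4,5,6}
trace reaching 6: tau·tau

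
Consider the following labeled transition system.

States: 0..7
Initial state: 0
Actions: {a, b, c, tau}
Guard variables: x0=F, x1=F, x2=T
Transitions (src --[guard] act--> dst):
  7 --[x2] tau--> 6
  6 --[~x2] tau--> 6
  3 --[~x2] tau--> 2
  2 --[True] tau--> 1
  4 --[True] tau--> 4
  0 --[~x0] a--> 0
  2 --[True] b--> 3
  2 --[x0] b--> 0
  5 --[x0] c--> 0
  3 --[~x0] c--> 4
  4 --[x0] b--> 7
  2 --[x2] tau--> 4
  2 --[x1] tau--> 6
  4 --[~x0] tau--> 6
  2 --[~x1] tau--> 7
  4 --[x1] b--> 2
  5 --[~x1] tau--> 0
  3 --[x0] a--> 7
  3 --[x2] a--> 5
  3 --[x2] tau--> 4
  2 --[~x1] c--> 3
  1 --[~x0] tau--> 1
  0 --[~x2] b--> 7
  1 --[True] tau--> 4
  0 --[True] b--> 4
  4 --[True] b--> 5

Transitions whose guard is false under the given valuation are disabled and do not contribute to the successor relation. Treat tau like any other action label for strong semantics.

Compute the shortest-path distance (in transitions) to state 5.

Answer: 2

Trace:
Breadth-first toward 5:
  Layer 0: {0}
  Layer 1: {4}
  Layer 2: {5,6}
5 enters at depth 2; path b·b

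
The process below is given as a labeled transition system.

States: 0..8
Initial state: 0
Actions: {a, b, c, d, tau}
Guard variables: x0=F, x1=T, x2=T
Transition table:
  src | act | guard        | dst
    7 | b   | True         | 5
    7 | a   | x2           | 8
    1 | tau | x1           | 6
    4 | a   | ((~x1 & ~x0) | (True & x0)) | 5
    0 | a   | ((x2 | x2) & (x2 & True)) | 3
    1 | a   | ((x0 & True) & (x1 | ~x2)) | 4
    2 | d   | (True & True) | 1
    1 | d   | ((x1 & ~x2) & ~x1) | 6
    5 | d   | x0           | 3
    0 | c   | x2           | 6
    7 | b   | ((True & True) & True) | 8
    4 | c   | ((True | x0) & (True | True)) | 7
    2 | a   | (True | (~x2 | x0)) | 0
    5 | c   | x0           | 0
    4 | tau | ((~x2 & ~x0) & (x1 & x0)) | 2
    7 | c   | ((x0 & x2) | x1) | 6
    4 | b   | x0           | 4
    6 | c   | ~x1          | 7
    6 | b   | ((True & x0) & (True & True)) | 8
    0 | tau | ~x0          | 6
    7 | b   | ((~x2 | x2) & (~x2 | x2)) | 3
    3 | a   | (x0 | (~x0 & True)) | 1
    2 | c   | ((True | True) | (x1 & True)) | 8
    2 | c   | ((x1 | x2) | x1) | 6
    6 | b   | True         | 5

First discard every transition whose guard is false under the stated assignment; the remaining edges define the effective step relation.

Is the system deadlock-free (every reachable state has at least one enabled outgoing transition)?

Reachable = {0,1,3,5,6}
  0: a→3  c→6  tau→6  [3 out]
  1: tau→6  [1 out]
  3: a→1  [1 out]
  5: ∅  [STUCK]
  6: b→5  [1 out]
Path to 5: c·b

Answer: DEADLOCK at state 5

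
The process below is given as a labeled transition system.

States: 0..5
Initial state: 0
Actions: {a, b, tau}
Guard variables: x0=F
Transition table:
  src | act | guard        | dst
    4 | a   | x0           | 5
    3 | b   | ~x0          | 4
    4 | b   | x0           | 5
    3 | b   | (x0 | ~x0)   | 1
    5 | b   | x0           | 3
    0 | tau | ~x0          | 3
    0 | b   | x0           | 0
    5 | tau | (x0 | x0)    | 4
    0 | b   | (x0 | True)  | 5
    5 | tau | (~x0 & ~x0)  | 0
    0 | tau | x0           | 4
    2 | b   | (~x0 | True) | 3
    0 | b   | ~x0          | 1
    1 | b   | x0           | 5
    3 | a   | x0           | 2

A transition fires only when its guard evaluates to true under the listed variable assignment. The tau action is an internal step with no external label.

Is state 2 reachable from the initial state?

Answer: UNREACHABLE

Analysis:
7 transition(s) survive guard evaluation.
depth 0: {0}
depth 1: {1,3,5}  now seen {0,1,3,5}
depth 2: {4}  now seen {0,1,3,4,5}
Reachable = {0,1,3,4,5}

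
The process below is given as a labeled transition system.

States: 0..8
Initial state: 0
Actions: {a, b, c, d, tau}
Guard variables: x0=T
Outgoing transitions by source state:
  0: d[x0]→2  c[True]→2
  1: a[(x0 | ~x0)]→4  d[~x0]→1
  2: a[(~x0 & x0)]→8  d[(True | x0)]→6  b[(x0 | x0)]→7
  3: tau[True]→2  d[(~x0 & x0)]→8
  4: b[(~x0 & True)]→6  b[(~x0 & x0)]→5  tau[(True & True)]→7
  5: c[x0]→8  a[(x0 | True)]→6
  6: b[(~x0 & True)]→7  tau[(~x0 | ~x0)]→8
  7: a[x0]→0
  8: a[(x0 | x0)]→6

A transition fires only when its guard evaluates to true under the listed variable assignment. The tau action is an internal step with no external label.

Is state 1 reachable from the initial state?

Answer: UNREACHABLE

Analysis:
11 transition(s) survive guard evaluation.
depth 0: {0}
depth 1: {2}  total {0,2}
depth 2: {6,7}  total {0,2,6,7}
Reachable = {0,2,6,7}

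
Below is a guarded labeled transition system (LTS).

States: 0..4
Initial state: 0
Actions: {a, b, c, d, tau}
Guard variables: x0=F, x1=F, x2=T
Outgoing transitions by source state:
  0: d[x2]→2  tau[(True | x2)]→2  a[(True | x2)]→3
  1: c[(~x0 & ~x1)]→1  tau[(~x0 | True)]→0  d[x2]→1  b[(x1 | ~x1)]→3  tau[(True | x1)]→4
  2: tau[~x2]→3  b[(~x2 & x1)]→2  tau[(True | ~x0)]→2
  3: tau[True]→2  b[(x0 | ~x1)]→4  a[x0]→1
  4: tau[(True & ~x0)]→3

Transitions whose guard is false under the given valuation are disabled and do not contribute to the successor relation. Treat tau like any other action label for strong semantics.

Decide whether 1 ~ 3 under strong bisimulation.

Compute ~ classes (split until stable):
  π0 = {{0,1,2,3,4}}
  π1 = {{0},{1},{2,4},{3}}
  π2 = {{0},{1},{2},{3},{4}}
5 equivalence class(es) (converged in 3)
class of 1: {1}; class of 3: {3}

Answer: NOT BISIMILAR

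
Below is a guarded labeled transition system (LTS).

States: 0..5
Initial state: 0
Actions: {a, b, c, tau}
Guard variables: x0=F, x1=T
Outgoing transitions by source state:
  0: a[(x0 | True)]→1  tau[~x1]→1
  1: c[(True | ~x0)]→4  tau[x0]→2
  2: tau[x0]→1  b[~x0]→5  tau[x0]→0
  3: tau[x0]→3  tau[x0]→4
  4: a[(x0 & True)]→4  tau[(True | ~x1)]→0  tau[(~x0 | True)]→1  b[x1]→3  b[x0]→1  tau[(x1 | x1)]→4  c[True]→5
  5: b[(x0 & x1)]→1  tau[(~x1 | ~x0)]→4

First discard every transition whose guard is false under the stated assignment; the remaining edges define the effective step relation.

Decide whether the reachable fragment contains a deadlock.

Reach set: {0,1,3,4,5}
  0: a→1  [1 exit(s)]
  1: c→4  [1 exit(s)]
  3: ∅  [no exit]
  4: b→3  c→5  tau→0  tau→1  tau→4  [5 exit(s)]
  5: tau→4  [1 exit(s)]
trace reaching 3: a·c·b

Answer: DEADLOCK at state 3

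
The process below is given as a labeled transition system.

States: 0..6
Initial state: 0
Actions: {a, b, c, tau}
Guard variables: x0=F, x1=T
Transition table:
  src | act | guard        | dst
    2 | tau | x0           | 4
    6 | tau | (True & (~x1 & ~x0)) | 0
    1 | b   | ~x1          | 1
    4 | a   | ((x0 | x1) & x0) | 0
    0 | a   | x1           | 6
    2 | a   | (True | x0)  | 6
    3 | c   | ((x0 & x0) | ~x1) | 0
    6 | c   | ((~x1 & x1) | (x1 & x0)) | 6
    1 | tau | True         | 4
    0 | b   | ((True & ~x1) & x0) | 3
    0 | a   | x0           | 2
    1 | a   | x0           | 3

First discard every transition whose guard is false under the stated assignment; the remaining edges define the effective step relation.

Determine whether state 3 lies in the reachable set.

Answer: UNREACHABLE

Trace:
3 transition(s) survive guard evaluation.
Layer 0: {0}
Layer 1: {6}  cumulative {0,6}
Reachable = {0,6}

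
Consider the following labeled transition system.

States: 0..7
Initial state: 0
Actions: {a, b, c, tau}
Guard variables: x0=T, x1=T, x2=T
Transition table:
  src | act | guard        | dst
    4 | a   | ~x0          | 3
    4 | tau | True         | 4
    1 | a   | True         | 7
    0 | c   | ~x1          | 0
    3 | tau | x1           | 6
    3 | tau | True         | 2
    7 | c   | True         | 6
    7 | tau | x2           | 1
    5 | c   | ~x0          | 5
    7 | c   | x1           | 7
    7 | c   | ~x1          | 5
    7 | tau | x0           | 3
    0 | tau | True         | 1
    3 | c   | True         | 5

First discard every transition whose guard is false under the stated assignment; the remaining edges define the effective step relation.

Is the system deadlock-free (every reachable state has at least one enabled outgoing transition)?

Answer: DEADLOCK at state 2

Working:
Reach set: {0,1,2,3,5,6,7}
  0: tau→1  [1 out]
  1: a→7  [1 out]
  2: ∅  [deadlock]
  3: c→5  tau→2  tau→6  [3 out]
  5: ∅  [deadlock]
  6: ∅  [deadlock]
  7: c→6  c→7  tau→1  tau→3  [4 out]
Path to 2: tau·a·tau·tau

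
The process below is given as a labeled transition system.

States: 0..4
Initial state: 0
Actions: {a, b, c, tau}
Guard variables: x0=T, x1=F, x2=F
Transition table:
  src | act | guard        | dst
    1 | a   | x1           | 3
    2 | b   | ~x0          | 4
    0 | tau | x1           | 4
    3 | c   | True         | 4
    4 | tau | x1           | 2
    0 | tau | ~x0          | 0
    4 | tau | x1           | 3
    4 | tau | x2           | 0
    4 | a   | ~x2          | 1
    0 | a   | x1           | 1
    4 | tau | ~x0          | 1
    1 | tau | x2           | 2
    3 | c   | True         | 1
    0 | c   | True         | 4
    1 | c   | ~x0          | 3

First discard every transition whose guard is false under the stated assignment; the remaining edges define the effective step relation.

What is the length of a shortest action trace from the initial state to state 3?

Answer: UNREACHABLE

Analysis:
Breadth-first toward 3:
  L0 = {0}
  L1 = {4}
  L2 = {1}
3 never appears.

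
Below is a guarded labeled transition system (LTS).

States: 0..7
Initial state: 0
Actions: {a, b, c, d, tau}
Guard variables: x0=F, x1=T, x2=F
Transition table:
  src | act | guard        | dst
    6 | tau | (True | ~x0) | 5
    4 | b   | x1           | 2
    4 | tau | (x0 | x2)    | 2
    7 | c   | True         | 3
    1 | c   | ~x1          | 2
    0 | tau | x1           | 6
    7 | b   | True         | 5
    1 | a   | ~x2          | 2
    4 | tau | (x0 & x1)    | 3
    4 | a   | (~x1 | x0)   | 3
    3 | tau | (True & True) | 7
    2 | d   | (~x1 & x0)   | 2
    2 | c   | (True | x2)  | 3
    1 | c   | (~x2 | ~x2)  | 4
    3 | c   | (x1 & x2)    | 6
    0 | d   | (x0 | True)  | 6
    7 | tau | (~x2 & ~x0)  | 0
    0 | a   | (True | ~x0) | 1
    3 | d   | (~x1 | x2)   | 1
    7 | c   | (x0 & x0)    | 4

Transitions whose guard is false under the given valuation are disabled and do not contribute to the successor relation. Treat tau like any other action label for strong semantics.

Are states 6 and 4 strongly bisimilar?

Answer: NOT BISIMILAR

Trace:
Compute ~ classes (split until stable):
  π0 = {{0,1,2,3,4,5,6,7}}
  π1 = {{0},{1},{2},{3,6},{4},{5},{7}}
  π2 = {{0},{1},{2},{3},{4},{5},{6},{7}}
Fixed point at round 3; 8 class(es).
class of 6: {6}; class of 4: {4}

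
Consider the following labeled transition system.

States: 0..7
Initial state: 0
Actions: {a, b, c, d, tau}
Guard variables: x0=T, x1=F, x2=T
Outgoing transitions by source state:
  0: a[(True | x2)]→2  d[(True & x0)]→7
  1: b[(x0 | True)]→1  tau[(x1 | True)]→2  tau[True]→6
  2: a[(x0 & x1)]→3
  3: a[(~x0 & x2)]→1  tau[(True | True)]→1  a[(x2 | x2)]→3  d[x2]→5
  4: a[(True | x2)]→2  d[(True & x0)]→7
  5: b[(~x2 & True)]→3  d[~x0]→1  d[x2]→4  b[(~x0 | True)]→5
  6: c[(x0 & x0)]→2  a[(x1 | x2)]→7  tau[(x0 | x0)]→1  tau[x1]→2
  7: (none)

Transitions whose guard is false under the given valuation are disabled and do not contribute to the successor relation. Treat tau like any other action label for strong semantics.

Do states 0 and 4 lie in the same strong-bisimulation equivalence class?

Refine partition for ~:
  π0 = {{0,1,2,3,4,5,6,7}}
  π1 = {{0,4},{1},{2,7},{3},{5},{6}}
stable after 2 split(s): 6 block(s)
[0]={0,4}  [4]={0,4}

Answer: BISIMILAR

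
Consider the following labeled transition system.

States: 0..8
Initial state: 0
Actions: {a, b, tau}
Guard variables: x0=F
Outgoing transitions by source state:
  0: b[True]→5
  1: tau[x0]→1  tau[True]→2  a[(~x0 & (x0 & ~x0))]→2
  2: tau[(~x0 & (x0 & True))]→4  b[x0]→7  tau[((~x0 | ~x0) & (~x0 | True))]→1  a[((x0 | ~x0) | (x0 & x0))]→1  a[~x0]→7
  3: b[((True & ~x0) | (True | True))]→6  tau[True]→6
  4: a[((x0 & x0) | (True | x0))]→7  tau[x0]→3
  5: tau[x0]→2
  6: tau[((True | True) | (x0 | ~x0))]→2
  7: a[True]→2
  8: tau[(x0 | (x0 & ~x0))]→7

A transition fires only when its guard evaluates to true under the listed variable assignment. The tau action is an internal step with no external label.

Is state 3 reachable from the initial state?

Answer: UNREACHABLE

Working:
After dropping false guards: 10 live edges.
Layer 0: {0}
Layer 1: {5}  cumulative {0,5}
Reachable = {0,5}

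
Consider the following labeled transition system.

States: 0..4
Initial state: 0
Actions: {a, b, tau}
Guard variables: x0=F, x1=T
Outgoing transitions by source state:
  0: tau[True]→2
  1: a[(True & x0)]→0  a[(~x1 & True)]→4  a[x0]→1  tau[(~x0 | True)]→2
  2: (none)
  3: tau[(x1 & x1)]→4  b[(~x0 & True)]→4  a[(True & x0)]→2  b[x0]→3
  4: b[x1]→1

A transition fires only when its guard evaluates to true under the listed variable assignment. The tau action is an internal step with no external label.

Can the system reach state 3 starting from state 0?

Guard filter leaves 5 enabled edge(s).
depth 0: {0}
depth 1: {2}  cumulative {0,2}
Reach set: {0,2}

Answer: UNREACHABLE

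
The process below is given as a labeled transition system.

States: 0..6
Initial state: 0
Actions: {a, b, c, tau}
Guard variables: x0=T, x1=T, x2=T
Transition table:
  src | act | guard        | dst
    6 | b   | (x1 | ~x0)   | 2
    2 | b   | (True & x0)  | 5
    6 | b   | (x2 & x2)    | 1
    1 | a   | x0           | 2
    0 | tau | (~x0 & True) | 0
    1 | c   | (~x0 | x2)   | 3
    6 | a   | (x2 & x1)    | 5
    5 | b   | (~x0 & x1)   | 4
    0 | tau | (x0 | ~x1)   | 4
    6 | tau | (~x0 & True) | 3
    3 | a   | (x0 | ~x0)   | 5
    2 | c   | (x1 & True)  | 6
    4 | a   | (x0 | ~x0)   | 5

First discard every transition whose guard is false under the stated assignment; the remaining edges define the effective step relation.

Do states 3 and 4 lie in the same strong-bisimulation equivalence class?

Answer: BISIMILAR

Working:
Refine partition for ~:
  π0 = {{0,1,2,3,4,5,6}}
  π1 = {{0},{1},{2},{3,4},{5},{6}}
stable after 2 split(s): 6 block(s)
3∈{3,4}, 4∈{3,4}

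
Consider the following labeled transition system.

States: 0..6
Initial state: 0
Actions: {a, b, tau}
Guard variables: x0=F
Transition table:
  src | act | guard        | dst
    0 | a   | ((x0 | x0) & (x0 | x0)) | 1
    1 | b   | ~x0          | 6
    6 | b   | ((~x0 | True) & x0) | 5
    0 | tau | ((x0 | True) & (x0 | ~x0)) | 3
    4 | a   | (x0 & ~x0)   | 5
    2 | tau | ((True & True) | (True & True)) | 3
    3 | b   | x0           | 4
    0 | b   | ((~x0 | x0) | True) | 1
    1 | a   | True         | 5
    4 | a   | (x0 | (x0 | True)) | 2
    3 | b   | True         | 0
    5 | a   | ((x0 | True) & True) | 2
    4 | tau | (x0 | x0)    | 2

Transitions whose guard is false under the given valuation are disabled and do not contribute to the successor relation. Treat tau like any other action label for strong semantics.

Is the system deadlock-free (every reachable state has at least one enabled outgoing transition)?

R = {0,1,2,3,5,6}
  0: b→1  tau→3  [deg 2]
  1: a→5  b→6  [deg 2]
  2: tau→3  [deg 1]
  3: b→0  [deg 1]
  5: a→2  [deg 1]
  6: ∅  [deadlock]
witness 6: b·b

Answer: DEADLOCK at state 6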